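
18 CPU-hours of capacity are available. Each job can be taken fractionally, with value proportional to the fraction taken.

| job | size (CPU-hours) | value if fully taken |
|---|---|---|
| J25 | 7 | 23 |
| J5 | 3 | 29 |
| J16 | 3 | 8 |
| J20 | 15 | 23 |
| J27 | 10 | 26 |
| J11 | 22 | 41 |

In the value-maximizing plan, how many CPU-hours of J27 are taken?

Best value per unit of size first: J5 29/3≈9.67, J25 23/7≈3.29, J16 8/3≈2.67, J27 26/10≈2.6, J11 41/22≈1.86, J20 23/15≈1.53.
Take all of J5 (3 CPU-hours, value 29) → 15 CPU-hours left.
All 7 CPU-hours of J25 fit (value 23) → 8 remain.
All 3 CPU-hours of J16 fit (value 8) → 5 remain.
Fill the last 5 CPU-hours with part of J27: 5/10 of it earns 13.

5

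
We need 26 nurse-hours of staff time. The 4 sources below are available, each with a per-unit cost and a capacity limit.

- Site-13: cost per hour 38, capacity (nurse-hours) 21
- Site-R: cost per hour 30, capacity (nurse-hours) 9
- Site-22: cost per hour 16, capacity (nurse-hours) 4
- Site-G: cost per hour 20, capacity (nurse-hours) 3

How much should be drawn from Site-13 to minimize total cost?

10

Use sources in increasing cost order.
Site-22 (16): use full 4 → 22 nurse-hours to go.
Site-G at 20: take all 3 nurse-hours → 19 still needed.
Site-R (30): use full 9 → 10 nurse-hours to go.
Take 10 from Site-13 at 38 to finish.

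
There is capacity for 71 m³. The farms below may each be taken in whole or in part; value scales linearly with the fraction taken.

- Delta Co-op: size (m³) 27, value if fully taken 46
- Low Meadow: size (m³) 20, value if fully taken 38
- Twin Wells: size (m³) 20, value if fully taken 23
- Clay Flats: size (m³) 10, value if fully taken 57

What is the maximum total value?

157.1

Sort by value density: Clay Flats 57/10≈5.7, Low Meadow 38/20≈1.9, Delta Co-op 46/27≈1.7, Twin Wells 23/20≈1.15.
All 10 m³ of Clay Flats fit (value 57) — 61 remain.
Take all of Low Meadow (20 m³, value 38) — 41 m³ left.
All 27 m³ of Delta Co-op fit (value 46) — 14 remain.
Only 14 m³ remain; take 14/20 of Twin Wells for value 23×14/20 = 16.1.
Total value = 157.1.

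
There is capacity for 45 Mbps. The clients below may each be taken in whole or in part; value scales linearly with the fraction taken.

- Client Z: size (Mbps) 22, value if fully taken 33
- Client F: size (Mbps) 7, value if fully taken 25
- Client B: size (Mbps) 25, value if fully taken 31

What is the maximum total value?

Sort by value density: Client F 25/7≈3.57, Client Z 33/22≈1.5, Client B 31/25≈1.24.
Client F: take in full, 7 Mbps for value 25 ; 38 left.
Take all of Client Z (22 Mbps, value 33) ; 16 Mbps left.
Fill the last 16 Mbps with part of Client B: 16/25 of it earns 19.84.
Total value = 77.84.

77.84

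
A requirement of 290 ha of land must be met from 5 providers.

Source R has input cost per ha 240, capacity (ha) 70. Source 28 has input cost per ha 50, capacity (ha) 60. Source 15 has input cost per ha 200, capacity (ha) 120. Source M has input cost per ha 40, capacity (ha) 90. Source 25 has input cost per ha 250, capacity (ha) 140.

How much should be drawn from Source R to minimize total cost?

Use providers in increasing cost order.
Source M at 40: take all 90 ha ; 200 still needed.
Source 28 at 50: take all 60 ha ; 140 still needed.
Source 15 at 200: take all 120 ha ; 20 still needed.
Take 20 from Source R at 240 to finish.
Source 25: unused.

20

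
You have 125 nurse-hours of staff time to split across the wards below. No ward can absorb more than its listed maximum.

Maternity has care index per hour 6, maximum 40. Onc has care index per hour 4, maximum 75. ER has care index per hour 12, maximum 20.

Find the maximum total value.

Highest care index per hour first: ER 12 > Maternity 6 > Onc 4.
Give ER 20 to hit its cap of 20 — 105 left.
Maternity takes 40 to reach its cap of 40 — 65 left.
Only 65 left; Onc takes them to reach 65.
Total = 6×40 + 4×65 + 12×20 = 740.

740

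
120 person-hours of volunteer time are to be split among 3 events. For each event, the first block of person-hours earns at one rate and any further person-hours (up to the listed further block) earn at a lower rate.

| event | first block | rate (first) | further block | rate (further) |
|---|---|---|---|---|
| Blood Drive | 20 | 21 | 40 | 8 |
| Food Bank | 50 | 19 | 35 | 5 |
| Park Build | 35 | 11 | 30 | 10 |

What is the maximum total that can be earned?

Treat each block as its own option and order by rate: Blood Drive/tier1 21 > Food Bank/tier1 19 > Park Build/tier1 11 > Park Build/tier2 10 > Blood Drive/tier2 8 > Food Bank/tier2 5.
Blood Drive tier1 at 21: fill all 20 — 100 left.
Food Bank/tier1 (19): +50 — 50 left.
Park Build/tier1 (11): +35 — 15 left.
15 remain; put them into Park Build tier2 at 10.
Total = 21×20 + 19×50 + 11×35 + 10×15 = 1905.

1905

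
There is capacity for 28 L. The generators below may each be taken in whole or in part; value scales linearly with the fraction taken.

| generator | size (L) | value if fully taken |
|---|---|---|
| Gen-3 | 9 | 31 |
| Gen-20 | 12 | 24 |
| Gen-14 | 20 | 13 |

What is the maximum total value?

59.55

Best value per unit of size first: Gen-3 31/9≈3.44, Gen-20 24/12≈2, Gen-14 13/20≈0.65.
Take all of Gen-3 (9 L, value 31) → 19 L left.
Gen-20: take in full, 12 L for value 24 → 7 left.
Only 7 L remain; take 7/20 of Gen-14 for value 13×7/20 = 4.55.
Total value = 59.55.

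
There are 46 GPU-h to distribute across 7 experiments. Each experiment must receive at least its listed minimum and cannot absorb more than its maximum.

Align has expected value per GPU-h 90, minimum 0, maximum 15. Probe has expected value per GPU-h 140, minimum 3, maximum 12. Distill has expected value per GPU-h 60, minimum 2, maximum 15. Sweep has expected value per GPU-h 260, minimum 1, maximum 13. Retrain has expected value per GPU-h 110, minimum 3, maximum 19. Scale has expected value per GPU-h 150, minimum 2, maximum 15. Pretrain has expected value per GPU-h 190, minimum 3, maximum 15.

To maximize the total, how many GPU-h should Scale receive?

Meeting every minimum uses 0+3+2+1+3+2+3 = 14 GPU-h, leaving 32.
Rank by expected value per GPU-h: Sweep 260 > Pretrain 190 > Scale 150 > Probe 140 > Retrain 110 > Align 90 > Distill 60.
Give Sweep 12 more to hit its cap of 13 → 20 left.
Pretrain: +12 to 15 (cap) → 8 left.
Only 8 left; Scale takes them to reach 10.

10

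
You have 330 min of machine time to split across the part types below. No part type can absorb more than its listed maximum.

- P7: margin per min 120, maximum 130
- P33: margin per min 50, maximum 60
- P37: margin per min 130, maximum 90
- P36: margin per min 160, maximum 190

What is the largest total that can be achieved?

48100

Highest margin per min first: P36 160 > P37 130 > P7 120 > P33 50.
P36: +190 to 190 (cap) → 140 left.
P37: +90 to 90 (cap) → 50 left.
P7: +50 (room for 130) → 50. Pool exhausted.
Total = 120×50 + 130×90 + 160×190 = 48100.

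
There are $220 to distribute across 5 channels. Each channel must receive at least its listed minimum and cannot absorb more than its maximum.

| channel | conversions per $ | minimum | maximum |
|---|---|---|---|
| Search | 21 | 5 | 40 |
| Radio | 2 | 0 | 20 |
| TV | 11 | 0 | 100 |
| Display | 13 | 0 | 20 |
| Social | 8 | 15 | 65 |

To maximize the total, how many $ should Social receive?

60

Meeting every minimum uses 5+0+0+0+15 = 20 $, leaving 200.
Rank by conversions per $: Search 21 > Display 13 > TV 11 > Social 8 > Radio 2.
Search takes 35 more to reach its cap of 40 → 165 left.
Display takes 20 more to reach its cap of 20 → 145 left.
TV takes 100 more to reach its cap of 100 → 45 left.
Only 45 left; Social takes them to reach 60.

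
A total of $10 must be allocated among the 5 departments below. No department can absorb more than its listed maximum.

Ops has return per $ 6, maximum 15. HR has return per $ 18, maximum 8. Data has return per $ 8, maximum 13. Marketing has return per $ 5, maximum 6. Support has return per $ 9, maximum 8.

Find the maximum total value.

Rank by return per $: HR 18 > Support 9 > Data 8 > Ops 6 > Marketing 5.
Give HR 8 to hit its cap of 8 ; 2 left.
Only 2 left; Support takes them to reach 2.
Total = 18×8 + 9×2 = 162.

162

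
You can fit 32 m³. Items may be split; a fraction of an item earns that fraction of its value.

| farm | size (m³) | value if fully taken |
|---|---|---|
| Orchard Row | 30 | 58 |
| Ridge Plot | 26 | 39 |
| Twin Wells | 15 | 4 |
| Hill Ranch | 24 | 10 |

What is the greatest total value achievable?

Rank by value-to-size ratio: Orchard Row 58/30≈1.93, Ridge Plot 39/26≈1.5, Hill Ranch 10/24≈0.417, Twin Wells 4/15≈0.267.
All 30 m³ of Orchard Row fit (value 58) — 2 remain.
Only 2 m³ remain; take 2/26 of Ridge Plot for value 39×2/26 = 3.
Total value = 61.

61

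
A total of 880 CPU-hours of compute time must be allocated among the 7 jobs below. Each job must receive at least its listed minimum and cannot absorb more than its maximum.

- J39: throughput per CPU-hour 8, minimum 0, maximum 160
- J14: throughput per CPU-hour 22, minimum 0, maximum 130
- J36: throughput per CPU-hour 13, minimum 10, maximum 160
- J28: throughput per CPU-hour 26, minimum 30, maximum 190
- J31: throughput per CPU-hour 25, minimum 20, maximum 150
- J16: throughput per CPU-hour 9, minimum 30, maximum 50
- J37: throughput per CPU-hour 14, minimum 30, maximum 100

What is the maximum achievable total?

Meeting every minimum uses 0+0+10+30+20+30+30 = 120 CPU-hours, leaving 760.
Highest throughput per CPU-hour first: J28 26 > J31 25 > J14 22 > J37 14 > J36 13 > J16 9 > J39 8.
Give J28 160 more to hit its cap of 190 → 600 left.
J31 takes 130 more to reach its cap of 150 → 470 left.
J14: +130 to 130 (cap) → 340 left.
Give J37 70 more to hit its cap of 100 → 270 left.
J36 takes 150 more to reach its cap of 160 → 120 left.
Give J16 20 more to hit its cap of 50 → 100 left.
J39 has room for 160 more but only 100 remain, so it gets 100.
Total = 8×100 + 22×130 + 13×160 + 26×190 + 25×150 + 9×50 + 14×100 = 16280.

16280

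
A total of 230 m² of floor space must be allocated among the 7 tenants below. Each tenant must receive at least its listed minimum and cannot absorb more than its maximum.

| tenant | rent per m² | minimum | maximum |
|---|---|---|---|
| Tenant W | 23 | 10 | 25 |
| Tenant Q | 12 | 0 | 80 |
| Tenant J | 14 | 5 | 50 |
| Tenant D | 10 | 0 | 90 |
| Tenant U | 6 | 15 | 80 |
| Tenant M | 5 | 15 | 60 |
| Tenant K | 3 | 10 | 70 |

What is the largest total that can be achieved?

Meeting every minimum uses 10+0+5+0+15+15+10 = 55 m², leaving 175.
Highest rent per m² first: Tenant W 23 > Tenant J 14 > Tenant Q 12 > Tenant D 10 > Tenant U 6 > Tenant M 5 > Tenant K 3.
Tenant W: +15 to 25 (cap) → 160 left.
Tenant J takes 45 more to reach its cap of 50 → 115 left.
Give Tenant Q 80 more to hit its cap of 80 → 35 left.
Tenant D: +35 (room for 90) → 35. Pool exhausted.
Total = 23×25 + 12×80 + 14×50 + 10×35 + 6×15 + 5×15 + 3×10 = 2780.

2780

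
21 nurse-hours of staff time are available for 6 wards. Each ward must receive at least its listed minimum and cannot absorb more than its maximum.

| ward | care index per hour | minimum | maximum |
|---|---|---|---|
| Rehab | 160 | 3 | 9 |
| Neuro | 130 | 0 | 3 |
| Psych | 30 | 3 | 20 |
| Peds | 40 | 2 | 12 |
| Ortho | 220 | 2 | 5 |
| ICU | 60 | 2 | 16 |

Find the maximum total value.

Meeting every minimum uses 3+0+3+2+2+2 = 12 nurse-hours, leaving 9.
Highest care index per hour first: Ortho 220 > Rehab 160 > Neuro 130 > ICU 60 > Peds 40 > Psych 30.
Ortho: +3 to 5 (cap) — 6 left.
Rehab: +6 to 9 (cap) — 0 left.
Total = 160×9 + 30×3 + 40×2 + 220×5 + 60×2 = 2830.

2830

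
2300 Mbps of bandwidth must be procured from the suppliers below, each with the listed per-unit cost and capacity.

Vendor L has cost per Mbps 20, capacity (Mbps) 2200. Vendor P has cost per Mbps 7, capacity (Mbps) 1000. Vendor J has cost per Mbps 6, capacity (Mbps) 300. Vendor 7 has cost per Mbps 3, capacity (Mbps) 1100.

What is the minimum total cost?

Fill from the cheapest supplier first.
Take 1100 from Vendor 7 at 3 — need 1200 more.
Take 300 from Vendor J at 6 — need 900 more.
Vendor P at 7: take 900 of its 1000 — requirement met.
Vendor L: unused.
Cost = 1100×3 + 300×6 + 900×7 = 11400.

11400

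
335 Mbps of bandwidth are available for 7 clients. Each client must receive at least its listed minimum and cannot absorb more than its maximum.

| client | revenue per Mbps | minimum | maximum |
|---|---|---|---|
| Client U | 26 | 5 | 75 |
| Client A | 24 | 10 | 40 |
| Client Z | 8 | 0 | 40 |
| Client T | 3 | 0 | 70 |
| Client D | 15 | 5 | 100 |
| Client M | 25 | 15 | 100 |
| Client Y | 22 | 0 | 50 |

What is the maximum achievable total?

Meeting every minimum uses 5+10+0+0+5+15+0 = 35 Mbps, leaving 300.
Highest revenue per Mbps first: Client U 26 > Client M 25 > Client A 24 > Client Y 22 > Client D 15 > Client Z 8 > Client T 3.
Client U takes 70 more to reach its cap of 75 → 230 left.
Client M: +85 to 100 (cap) → 145 left.
Client A takes 30 more to reach its cap of 40 → 115 left.
Client Y: +50 to 50 (cap) → 65 left.
Client D: +65 (room for 95) → 70. Pool exhausted.
Total = 26×75 + 24×40 + 15×70 + 25×100 + 22×50 = 7560.

7560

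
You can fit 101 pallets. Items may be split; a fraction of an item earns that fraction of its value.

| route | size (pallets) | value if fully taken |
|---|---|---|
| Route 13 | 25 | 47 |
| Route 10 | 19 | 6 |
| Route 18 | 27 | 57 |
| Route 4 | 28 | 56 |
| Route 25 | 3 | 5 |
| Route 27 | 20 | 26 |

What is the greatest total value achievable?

188.4

Sort by value density: Route 18 57/27≈2.11, Route 4 56/28≈2, Route 13 47/25≈1.88, Route 25 5/3≈1.67, Route 27 26/20≈1.3, Route 10 6/19≈0.316.
Take all of Route 18 (27 pallets, value 57) — 74 pallets left.
Route 4: take in full, 28 pallets for value 56 — 46 left.
Take all of Route 13 (25 pallets, value 47) — 21 pallets left.
All 3 pallets of Route 25 fit (value 5) — 18 remain.
Only 18 pallets remain; take 18/20 of Route 27 for value 26×18/20 = 23.4.
Total value = 188.4.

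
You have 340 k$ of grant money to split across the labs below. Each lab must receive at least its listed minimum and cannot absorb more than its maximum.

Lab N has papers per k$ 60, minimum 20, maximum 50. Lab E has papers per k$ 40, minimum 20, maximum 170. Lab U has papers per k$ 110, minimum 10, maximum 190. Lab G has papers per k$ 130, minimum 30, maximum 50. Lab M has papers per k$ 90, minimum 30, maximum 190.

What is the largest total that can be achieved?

34800

Meeting every minimum uses 20+20+10+30+30 = 110 k$, leaving 230.
Order the labs by papers per k$: Lab G 130 > Lab U 110 > Lab M 90 > Lab N 60 > Lab E 40.
Lab G takes 20 more to reach its cap of 50 ; 210 left.
Give Lab U 180 more to hit its cap of 190 ; 30 left.
Lab M: +30 (room for 160) → 60. Pool exhausted.
Total = 60×20 + 40×20 + 110×190 + 130×50 + 90×60 = 34800.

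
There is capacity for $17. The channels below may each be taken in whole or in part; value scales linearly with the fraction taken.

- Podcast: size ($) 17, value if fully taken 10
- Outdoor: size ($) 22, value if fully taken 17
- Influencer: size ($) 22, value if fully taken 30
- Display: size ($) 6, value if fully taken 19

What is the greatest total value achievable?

34

Best value per unit of size first: Display 19/6≈3.17, Influencer 30/22≈1.36, Outdoor 17/22≈0.773, Podcast 10/17≈0.588.
Display: take in full, 6 $ for value 19 ; 11 left.
11 $ left: a 11/22 share of Influencer gives 30×11/22 = 15.
Total value = 34.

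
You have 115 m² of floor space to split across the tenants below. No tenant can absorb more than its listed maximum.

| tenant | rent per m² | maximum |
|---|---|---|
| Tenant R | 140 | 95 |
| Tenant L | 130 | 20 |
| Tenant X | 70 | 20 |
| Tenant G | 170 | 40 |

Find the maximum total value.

17300

Order the tenants by rent per m²: Tenant G 170 > Tenant R 140 > Tenant L 130 > Tenant X 70.
Tenant G: +40 to 40 (cap) — 75 left.
Tenant R has room for 95 but only 75 remain, so it gets 75.
Total = 140×75 + 170×40 = 17300.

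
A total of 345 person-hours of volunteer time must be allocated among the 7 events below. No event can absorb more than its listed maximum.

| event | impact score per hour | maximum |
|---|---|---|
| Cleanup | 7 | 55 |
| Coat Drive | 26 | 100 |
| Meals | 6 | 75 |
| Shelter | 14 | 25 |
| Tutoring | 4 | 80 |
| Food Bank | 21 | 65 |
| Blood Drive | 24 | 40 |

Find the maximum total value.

Order the events by impact score per hour: Coat Drive 26 > Blood Drive 24 > Food Bank 21 > Shelter 14 > Cleanup 7 > Meals 6 > Tutoring 4.
Coat Drive takes 100 to reach its cap of 100 ; 245 left.
Blood Drive takes 40 to reach its cap of 40 ; 205 left.
Food Bank takes 65 to reach its cap of 65 ; 140 left.
Give Shelter 25 to hit its cap of 25 ; 115 left.
Cleanup takes 55 to reach its cap of 55 ; 60 left.
Only 60 left; Meals takes them to reach 60.
Total = 7×55 + 26×100 + 6×60 + 14×25 + 21×65 + 24×40 = 6020.

6020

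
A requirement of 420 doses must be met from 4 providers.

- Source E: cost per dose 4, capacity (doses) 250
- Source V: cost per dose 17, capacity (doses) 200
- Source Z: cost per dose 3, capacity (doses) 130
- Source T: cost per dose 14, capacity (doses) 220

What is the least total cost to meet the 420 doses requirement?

1950

Use providers in increasing cost order.
Source Z at 3: take all 130 doses → 290 still needed.
Take 250 from Source E at 4 → need 40 more.
Source T (14): take the remaining 40 → done.
Source V: unused.
Cost = 130×3 + 250×4 + 40×14 = 1950.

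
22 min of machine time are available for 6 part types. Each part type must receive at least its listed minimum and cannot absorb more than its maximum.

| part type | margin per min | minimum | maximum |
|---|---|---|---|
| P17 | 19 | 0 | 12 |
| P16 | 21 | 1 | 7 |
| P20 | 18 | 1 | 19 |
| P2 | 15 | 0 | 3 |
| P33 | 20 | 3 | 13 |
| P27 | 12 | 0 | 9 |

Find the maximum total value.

Meeting every minimum uses 0+1+1+0+3+0 = 5 min, leaving 17.
Order the part types by margin per min: P16 21 > P33 20 > P17 19 > P20 18 > P2 15 > P27 12.
Give P16 6 more to hit its cap of 7 — 11 left.
Give P33 10 more to hit its cap of 13 — 1 left.
P17: +1 (room for 12) → 1. Pool exhausted.
Total = 19×1 + 21×7 + 18×1 + 20×13 = 444.

444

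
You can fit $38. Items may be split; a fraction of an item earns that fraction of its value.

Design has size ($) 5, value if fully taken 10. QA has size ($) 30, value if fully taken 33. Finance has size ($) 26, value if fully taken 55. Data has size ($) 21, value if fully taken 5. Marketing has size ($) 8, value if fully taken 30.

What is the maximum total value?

Best value per unit of size first: Marketing 30/8≈3.75, Finance 55/26≈2.12, Design 10/5≈2, QA 33/30≈1.1, Data 5/21≈0.238.
Marketing: take in full, 8 $ for value 30 ; 30 left.
Take all of Finance (26 $, value 55) ; 4 $ left.
4 $ left: a 4/5 share of Design gives 10×4/5 = 8.
Total value = 93.

93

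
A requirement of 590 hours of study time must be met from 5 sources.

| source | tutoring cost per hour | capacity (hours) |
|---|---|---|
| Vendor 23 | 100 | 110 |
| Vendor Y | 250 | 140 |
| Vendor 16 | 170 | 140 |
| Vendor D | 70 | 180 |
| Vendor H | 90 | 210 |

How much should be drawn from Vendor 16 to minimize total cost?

Cheapest first:
Vendor D (70): use full 180 — 410 hours to go.
Take 210 from Vendor H at 90 — need 200 more.
Vendor 23 (100): use full 110 — 90 hours to go.
Take 90 from Vendor 16 at 170 to finish.
Vendor Y: unused.

90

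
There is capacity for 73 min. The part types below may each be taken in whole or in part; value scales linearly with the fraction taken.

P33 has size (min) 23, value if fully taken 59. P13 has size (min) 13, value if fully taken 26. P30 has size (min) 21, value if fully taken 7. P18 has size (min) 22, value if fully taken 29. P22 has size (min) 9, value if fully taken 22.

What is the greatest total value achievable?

138

Sort by value density: P33 59/23≈2.57, P22 22/9≈2.44, P13 26/13≈2, P18 29/22≈1.32, P30 7/21≈0.333.
Take all of P33 (23 min, value 59) → 50 min left.
Take all of P22 (9 min, value 22) → 41 min left.
All 13 min of P13 fit (value 26) → 28 remain.
Take all of P18 (22 min, value 29) → 6 min left.
Fill the last 6 min with part of P30: 6/21 of it earns 2.
Total value = 138.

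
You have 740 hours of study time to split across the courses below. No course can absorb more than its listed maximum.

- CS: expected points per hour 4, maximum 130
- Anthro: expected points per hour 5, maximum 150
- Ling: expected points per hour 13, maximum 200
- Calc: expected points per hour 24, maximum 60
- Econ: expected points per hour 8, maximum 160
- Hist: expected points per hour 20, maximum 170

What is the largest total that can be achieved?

Highest expected points per hour first: Calc 24 > Hist 20 > Ling 13 > Econ 8 > Anthro 5 > CS 4.
Give Calc 60 to hit its cap of 60 — 680 left.
Hist takes 170 to reach its cap of 170 — 510 left.
Give Ling 200 to hit its cap of 200 — 310 left.
Econ: +160 to 160 (cap) — 150 left.
Anthro: +150 to 150 (cap) — 0 left.
Total = 5×150 + 13×200 + 24×60 + 8×160 + 20×170 = 9470.

9470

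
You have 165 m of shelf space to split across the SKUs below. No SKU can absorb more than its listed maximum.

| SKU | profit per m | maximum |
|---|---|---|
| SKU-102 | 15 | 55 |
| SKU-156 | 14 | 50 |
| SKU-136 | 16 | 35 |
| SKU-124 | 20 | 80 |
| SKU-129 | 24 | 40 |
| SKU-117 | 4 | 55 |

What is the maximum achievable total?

Order the SKUs by profit per m: SKU-129 24 > SKU-124 20 > SKU-136 16 > SKU-102 15 > SKU-156 14 > SKU-117 4.
SKU-129 takes 40 to reach its cap of 40 ; 125 left.
SKU-124 takes 80 to reach its cap of 80 ; 45 left.
SKU-136 takes 35 to reach its cap of 35 ; 10 left.
Only 10 left; SKU-102 takes them to reach 10.
Total = 15×10 + 16×35 + 20×80 + 24×40 = 3270.

3270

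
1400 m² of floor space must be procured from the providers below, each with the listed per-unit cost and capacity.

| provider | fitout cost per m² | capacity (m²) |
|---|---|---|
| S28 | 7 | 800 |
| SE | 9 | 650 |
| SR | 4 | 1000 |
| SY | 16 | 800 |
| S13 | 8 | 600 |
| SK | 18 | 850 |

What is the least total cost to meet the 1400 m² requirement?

6800

Use providers in increasing cost order.
SR (4): use full 1000 ; 400 m² to go.
S28 (7): take the remaining 400 ; done.
S13, SE, SY, SK: unused.
Cost = 1000×4 + 400×7 = 6800.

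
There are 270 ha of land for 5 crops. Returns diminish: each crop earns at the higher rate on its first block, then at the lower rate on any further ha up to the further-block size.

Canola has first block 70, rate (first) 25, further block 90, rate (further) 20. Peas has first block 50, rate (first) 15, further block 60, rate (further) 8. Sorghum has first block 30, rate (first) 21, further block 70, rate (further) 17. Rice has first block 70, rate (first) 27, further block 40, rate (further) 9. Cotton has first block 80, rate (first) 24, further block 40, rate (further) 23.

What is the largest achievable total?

Order all 10 blocks by rate: Rice/T1 27 > Canola/T1 25 > Cotton/T1 24 > Cotton/T2 23 > Sorghum/T1 21 > Canola/T2 20 > Sorghum/T2 17 > Peas/T1 15 > Rice/T2 9 > Peas/T2 8.
Rice/T1 (27): +70 ; 200 left.
Canola T1 at 25: fill all 70 ; 130 left.
Fill Cotton T1 block (80 at 24) ; 50 left.
Fill Cotton T2 block (40 at 23) ; 10 left.
Sorghum T1 at 21: only 10 left, fill 10.
Total = 27×70 + 25×70 + 24×80 + 23×40 + 21×10 = 6690.

6690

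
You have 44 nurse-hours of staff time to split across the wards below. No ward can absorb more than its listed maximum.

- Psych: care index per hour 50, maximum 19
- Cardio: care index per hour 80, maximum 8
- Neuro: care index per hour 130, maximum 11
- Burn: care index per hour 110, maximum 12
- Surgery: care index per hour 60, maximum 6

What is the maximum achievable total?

4100

Rank by care index per hour: Neuro 130 > Burn 110 > Cardio 80 > Surgery 60 > Psych 50.
Give Neuro 11 to hit its cap of 11 → 33 left.
Burn: +12 to 12 (cap) → 21 left.
Cardio takes 8 to reach its cap of 8 → 13 left.
Surgery: +6 to 6 (cap) → 7 left.
Psych: +7 (room for 19) → 7. Pool exhausted.
Total = 50×7 + 80×8 + 130×11 + 110×12 + 60×6 = 4100.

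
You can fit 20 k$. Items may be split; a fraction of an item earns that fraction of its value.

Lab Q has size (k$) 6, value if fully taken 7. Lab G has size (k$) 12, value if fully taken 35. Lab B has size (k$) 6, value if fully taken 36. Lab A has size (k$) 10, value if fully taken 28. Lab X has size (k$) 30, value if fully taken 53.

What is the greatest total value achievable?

Rank by value-to-size ratio: Lab B 36/6≈6, Lab G 35/12≈2.92, Lab A 28/10≈2.8, Lab X 53/30≈1.77, Lab Q 7/6≈1.17.
All 6 k$ of Lab B fit (value 36) — 14 remain.
Take all of Lab G (12 k$, value 35) — 2 k$ left.
Only 2 k$ remain; take 2/10 of Lab A for value 28×2/10 = 5.6.
Total value = 76.6.

76.6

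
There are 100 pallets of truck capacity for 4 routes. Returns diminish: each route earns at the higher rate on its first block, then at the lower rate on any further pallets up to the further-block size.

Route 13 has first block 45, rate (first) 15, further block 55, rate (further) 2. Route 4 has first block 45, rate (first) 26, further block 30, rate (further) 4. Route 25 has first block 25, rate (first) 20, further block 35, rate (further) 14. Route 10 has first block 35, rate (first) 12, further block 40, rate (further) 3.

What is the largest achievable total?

Rank every tier by rate: Route 4/first 26 > Route 25/first 20 > Route 13/first 15 > Route 25/second 14 > Route 10/first 12 > Route 4/second 4 > Route 10/second 3 > Route 13/second 2.
Route 4/first (26): +45 — 55 left.
Route 25 first at 20: fill all 25 — 30 left.
30 remain; put them into Route 13 first at 15.
Total = 26×45 + 20×25 + 15×30 = 2120.

2120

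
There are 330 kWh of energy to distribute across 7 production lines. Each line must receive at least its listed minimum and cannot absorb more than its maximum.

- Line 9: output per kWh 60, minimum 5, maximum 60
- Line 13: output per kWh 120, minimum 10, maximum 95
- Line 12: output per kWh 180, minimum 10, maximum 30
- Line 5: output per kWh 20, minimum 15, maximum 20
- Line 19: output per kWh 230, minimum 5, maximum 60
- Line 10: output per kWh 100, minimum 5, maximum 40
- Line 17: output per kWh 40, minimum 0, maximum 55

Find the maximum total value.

39700

Meeting every minimum uses 5+10+10+15+5+5+0 = 50 kWh, leaving 280.
Order the production lines by output per kWh: Line 19 230 > Line 12 180 > Line 13 120 > Line 10 100 > Line 9 60 > Line 17 40 > Line 5 20.
Line 19 takes 55 more to reach its cap of 60 — 225 left.
Line 12: +20 to 30 (cap) — 205 left.
Line 13 takes 85 more to reach its cap of 95 — 120 left.
Line 10 takes 35 more to reach its cap of 40 — 85 left.
Line 9: +55 to 60 (cap) — 30 left.
Line 17 has room for 55 more but only 30 remain, so it gets 30.
Total = 60×60 + 120×95 + 180×30 + 20×15 + 230×60 + 100×40 + 40×30 = 39700.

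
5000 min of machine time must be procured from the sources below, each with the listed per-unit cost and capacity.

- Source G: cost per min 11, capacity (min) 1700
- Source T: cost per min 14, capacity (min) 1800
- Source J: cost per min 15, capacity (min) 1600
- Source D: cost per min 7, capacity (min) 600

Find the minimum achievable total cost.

Fill from the cheapest source first.
Source D (7): use full 600 — 4400 min to go.
Source G (11): use full 1700 — 2700 min to go.
Source T at 14: take all 1800 min — 900 still needed.
Source J (15): take the remaining 900 — done.
Cost = 600×7 + 1700×11 + 1800×14 + 900×15 = 61600.

61600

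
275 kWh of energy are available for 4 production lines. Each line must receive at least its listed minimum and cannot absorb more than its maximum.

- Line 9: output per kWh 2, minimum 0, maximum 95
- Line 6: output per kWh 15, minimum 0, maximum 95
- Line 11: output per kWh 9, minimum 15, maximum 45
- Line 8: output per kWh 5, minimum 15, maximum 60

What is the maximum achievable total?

Meeting every minimum uses 0+0+15+15 = 30 kWh, leaving 245.
Rank by output per kWh: Line 6 15 > Line 11 9 > Line 8 5 > Line 9 2.
Give Line 6 95 more to hit its cap of 95 ; 150 left.
Line 11 takes 30 more to reach its cap of 45 ; 120 left.
Line 8 takes 45 more to reach its cap of 60 ; 75 left.
Line 9 has room for 95 more but only 75 remain, so it gets 75.
Total = 2×75 + 15×95 + 9×45 + 5×60 = 2280.

2280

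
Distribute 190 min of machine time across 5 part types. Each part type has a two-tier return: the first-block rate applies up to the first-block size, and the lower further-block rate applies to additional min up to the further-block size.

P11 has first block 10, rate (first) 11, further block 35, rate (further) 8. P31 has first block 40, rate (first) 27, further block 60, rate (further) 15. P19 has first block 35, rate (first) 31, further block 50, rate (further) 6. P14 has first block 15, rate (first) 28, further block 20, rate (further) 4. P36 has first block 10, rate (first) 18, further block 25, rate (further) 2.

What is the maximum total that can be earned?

3935

Order all 10 blocks by rate: P19/tier1 31 > P14/tier1 28 > P31/tier1 27 > P36/tier1 18 > P31/tier2 15 > P11/tier1 11 > P11/tier2 8 > P19/tier2 6 > P14/tier2 4 > P36/tier2 2.
P19 tier1 at 31: fill all 35 — 155 left.
Fill P14 tier1 block (15 at 28) — 140 left.
P31/tier1 (27): +40 — 100 left.
P36 tier1 at 18: fill all 10 — 90 left.
P31 tier2 at 15: fill all 60 — 30 left.
P11/tier1 (11): +10 — 20 left.
P11 tier2 at 8: only 20 left, fill 20.
Total = 31×35 + 28×15 + 27×40 + 18×10 + 15×60 + 11×10 + 8×20 = 3935.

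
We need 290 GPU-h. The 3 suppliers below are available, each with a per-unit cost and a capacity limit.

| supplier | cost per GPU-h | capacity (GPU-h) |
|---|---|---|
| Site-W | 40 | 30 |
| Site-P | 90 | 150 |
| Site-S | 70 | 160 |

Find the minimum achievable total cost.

Fill from the cheapest supplier first.
Site-W at 40: take all 30 GPU-h ; 260 still needed.
Site-S (70): use full 160 ; 100 GPU-h to go.
Take 100 from Site-P at 90 to finish.
Cost = 30×40 + 160×70 + 100×90 = 21400.

21400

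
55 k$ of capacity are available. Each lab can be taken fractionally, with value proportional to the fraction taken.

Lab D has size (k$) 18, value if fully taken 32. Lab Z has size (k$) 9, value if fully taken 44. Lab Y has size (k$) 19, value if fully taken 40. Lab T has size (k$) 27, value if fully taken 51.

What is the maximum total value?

Sort by value density: Lab Z 44/9≈4.89, Lab Y 40/19≈2.11, Lab T 51/27≈1.89, Lab D 32/18≈1.78.
Take all of Lab Z (9 k$, value 44) → 46 k$ left.
Lab Y: take in full, 19 k$ for value 40 → 27 left.
All 27 k$ of Lab T fit (value 51) → 0 remain.
Total value = 135.

135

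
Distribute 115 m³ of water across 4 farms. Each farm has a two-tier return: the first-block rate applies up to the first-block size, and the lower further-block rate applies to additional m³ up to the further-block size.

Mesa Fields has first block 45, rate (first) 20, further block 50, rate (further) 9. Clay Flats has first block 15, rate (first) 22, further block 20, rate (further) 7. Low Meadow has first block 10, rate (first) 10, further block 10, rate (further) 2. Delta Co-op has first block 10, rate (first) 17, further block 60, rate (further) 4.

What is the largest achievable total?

Rank every tier by rate: Clay Flats/T1 22 > Mesa Fields/T1 20 > Delta Co-op/T1 17 > Low Meadow/T1 10 > Mesa Fields/T2 9 > Clay Flats/T2 7 > Delta Co-op/T2 4 > Low Meadow/T2 2.
Clay Flats T1 at 22: fill all 15 ; 100 left.
Mesa Fields T1 at 20: fill all 45 ; 55 left.
Delta Co-op/T1 (17): +10 ; 45 left.
Low Meadow T1 at 10: fill all 10 ; 35 left.
Mesa Fields T2 at 9: only 35 left, fill 35.
Total = 22×15 + 20×45 + 17×10 + 10×10 + 9×35 = 1815.

1815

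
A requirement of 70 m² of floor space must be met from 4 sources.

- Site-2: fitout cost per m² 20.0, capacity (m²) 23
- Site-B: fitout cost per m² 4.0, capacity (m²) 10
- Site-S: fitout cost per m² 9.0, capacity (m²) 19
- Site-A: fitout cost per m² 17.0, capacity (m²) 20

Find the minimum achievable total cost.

971

Cheapest first:
Take 10 from Site-B at 4.0 — need 60 more.
Site-S at 9.0: take all 19 m² — 41 still needed.
Site-A (17.0): use full 20 — 21 m² to go.
Site-2 at 20.0: take 21 of its 23 — requirement met.
Cost = 10×4.0 + 19×9.0 + 20×17.0 + 21×20.0 = 971.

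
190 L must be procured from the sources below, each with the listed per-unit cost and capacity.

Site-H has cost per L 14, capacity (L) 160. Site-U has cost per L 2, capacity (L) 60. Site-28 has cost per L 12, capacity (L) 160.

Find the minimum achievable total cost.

1680

Use sources in increasing cost order.
Site-U (2): use full 60 — 130 L to go.
Take 130 from Site-28 at 12 to finish.
Site-H: unused.
Cost = 60×2 + 130×12 = 1680.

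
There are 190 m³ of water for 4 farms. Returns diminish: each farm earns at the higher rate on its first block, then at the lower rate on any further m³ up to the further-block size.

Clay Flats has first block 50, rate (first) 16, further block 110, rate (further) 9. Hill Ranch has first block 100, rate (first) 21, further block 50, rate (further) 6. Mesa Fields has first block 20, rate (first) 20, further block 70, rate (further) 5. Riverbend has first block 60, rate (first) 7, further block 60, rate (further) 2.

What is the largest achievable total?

Order all 8 blocks by rate: Hill Ranch/tier1 21 > Mesa Fields/tier1 20 > Clay Flats/tier1 16 > Clay Flats/tier2 9 > Riverbend/tier1 7 > Hill Ranch/tier2 6 > Mesa Fields/tier2 5 > Riverbend/tier2 2.
Hill Ranch tier1 at 21: fill all 100 — 90 left.
Mesa Fields tier1 at 20: fill all 20 — 70 left.
Clay Flats tier1 at 16: fill all 50 — 20 left.
Clay Flats/tier2: +20 of 110 at 9; pool empty.
Total = 21×100 + 20×20 + 16×50 + 9×20 = 3480.

3480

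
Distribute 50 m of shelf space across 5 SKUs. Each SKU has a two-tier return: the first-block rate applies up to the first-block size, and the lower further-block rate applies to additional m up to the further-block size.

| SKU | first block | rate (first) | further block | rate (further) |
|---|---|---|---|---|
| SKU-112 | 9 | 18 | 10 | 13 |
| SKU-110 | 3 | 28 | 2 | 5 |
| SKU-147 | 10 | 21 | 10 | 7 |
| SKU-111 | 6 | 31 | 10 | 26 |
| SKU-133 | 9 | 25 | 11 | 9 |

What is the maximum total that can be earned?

1166

Treat each block as its own option and order by rate: SKU-111/T1 31 > SKU-110/T1 28 > SKU-111/T2 26 > SKU-133/T1 25 > SKU-147/T1 21 > SKU-112/T1 18 > SKU-112/T2 13 > SKU-133/T2 9 > SKU-147/T2 7 > SKU-110/T2 5.
SKU-111/T1 (31): +6 — 44 left.
Fill SKU-110 T1 block (3 at 28) — 41 left.
SKU-111/T2 (26): +10 — 31 left.
SKU-133/T1 (25): +9 — 22 left.
Fill SKU-147 T1 block (10 at 21) — 12 left.
Fill SKU-112 T1 block (9 at 18) — 3 left.
SKU-112 T2 at 13: only 3 left, fill 3.
Total = 31×6 + 28×3 + 26×10 + 25×9 + 21×10 + 18×9 + 13×3 = 1166.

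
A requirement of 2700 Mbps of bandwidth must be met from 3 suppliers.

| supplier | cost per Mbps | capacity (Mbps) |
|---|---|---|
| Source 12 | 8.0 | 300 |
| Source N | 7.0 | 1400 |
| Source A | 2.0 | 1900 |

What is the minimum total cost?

9400

Fill from the cheapest supplier first.
Take 1900 from Source A at 2.0 → need 800 more.
Source N at 7.0: take 800 of its 1400 → requirement met.
Source 12: unused.
Cost = 1900×2.0 + 800×7.0 = 9400.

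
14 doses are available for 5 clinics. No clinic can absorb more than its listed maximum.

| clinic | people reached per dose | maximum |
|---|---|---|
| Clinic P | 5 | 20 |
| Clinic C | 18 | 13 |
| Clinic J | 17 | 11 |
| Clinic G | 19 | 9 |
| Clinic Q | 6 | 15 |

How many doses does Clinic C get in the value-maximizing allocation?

Rank by people reached per dose: Clinic G 19 > Clinic C 18 > Clinic J 17 > Clinic Q 6 > Clinic P 5.
Clinic G: +9 to 9 (cap) — 5 left.
Clinic C: +5 (room for 13) → 5. Pool exhausted.

5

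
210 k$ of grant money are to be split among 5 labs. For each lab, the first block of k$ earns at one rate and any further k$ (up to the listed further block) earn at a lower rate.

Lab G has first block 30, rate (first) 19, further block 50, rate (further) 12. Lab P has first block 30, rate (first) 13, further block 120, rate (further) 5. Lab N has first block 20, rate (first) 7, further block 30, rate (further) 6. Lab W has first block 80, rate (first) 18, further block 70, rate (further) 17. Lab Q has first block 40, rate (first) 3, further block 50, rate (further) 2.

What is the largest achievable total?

3590

Order all 10 blocks by rate: Lab G/T1 19 > Lab W/T1 18 > Lab W/T2 17 > Lab P/T1 13 > Lab G/T2 12 > Lab N/T1 7 > Lab N/T2 6 > Lab P/T2 5 > Lab Q/T1 3 > Lab Q/T2 2.
Lab G/T1 (19): +30 ; 180 left.
Lab W/T1 (18): +80 ; 100 left.
Fill Lab W T2 block (70 at 17) ; 30 left.
Fill Lab P T1 block (30 at 13) ; 0 left.
Total = 19×30 + 18×80 + 17×70 + 13×30 = 3590.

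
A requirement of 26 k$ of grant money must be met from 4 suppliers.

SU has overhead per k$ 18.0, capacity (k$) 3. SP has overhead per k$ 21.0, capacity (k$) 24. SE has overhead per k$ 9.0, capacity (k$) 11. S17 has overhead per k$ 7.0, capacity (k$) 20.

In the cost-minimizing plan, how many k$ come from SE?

Use suppliers in increasing cost order.
S17 (7.0): use full 20 → 6 k$ to go.
Take 6 from SE at 9.0 to finish.
SU, SP: unused.

6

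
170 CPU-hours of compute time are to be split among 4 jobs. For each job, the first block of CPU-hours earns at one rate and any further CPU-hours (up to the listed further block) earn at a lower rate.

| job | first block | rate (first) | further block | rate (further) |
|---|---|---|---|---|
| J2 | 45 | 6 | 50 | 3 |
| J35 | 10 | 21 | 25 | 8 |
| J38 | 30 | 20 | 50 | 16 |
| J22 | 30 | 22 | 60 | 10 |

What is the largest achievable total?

2770

Treat each block as its own option and order by rate: J22/first 22 > J35/first 21 > J38/first 20 > J38/second 16 > J22/second 10 > J35/second 8 > J2/first 6 > J2/second 3.
J22 first at 22: fill all 30 ; 140 left.
J35 first at 21: fill all 10 ; 130 left.
J38/first (20): +30 ; 100 left.
J38/second (16): +50 ; 50 left.
J22/second: +50 of 60 at 10; pool empty.
Total = 22×30 + 21×10 + 20×30 + 16×50 + 10×50 = 2770.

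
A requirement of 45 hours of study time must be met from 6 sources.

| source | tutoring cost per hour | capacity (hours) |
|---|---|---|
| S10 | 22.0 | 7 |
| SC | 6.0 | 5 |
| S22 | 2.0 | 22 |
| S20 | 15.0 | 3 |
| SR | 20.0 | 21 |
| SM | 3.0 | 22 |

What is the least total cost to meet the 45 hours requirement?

116

Use sources in increasing cost order.
S22 at 2.0: take all 22 hours — 23 still needed.
SM (3.0): use full 22 — 1 hours to go.
SC (6.0): take the remaining 1 — done.
S20, SR, S10: unused.
Cost = 22×2.0 + 22×3.0 + 1×6.0 = 116.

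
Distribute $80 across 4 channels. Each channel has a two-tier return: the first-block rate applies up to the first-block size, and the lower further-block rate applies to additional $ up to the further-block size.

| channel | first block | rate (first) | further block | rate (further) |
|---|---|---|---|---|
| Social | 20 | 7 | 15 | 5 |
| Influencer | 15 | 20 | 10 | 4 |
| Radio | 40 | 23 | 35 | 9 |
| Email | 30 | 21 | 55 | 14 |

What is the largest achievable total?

Order all 8 blocks by rate: Radio/T1 23 > Email/T1 21 > Influencer/T1 20 > Email/T2 14 > Radio/T2 9 > Social/T1 7 > Social/T2 5 > Influencer/T2 4.
Radio T1 at 23: fill all 40 — 40 left.
Email T1 at 21: fill all 30 — 10 left.
Influencer T1 at 20: only 10 left, fill 10.
Total = 23×40 + 21×30 + 20×10 = 1750.

1750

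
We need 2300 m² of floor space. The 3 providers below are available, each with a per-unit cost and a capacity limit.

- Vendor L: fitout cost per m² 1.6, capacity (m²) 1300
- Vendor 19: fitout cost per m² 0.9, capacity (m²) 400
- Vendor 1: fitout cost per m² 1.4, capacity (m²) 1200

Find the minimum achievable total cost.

Use providers in increasing cost order.
Vendor 19 at 0.9: take all 400 m² ; 1900 still needed.
Take 1200 from Vendor 1 at 1.4 ; need 700 more.
Vendor L at 1.6: take 700 of its 1300 ; requirement met.
Cost = 400×0.9 + 1200×1.4 + 700×1.6 = 3160.

3160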